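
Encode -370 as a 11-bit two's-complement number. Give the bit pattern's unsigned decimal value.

1678

370 in 11 bits: 00101110010
Invert: 11010001101
Add 1:  11010001110 = 1678
(Check: 2^11 - 370 = 2048 - 370 = 1678.)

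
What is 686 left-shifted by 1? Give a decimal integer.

686 = 01010101110
shift left by 1 → 10101011100 = 1372
(equivalently, 686 × 2^1 = 686 × 2)

1372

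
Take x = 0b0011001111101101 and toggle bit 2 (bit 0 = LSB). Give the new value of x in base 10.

x = 0011001111101101
bit 2 is currently 1; toggle it via x ^ (1 << 2) = x ^ 4
→ 0011001111101001 = 13289

13289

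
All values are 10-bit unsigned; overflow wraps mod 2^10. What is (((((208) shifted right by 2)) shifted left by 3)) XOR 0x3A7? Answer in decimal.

519

208 = 0011010000
→ shifted right by 2 → 0000110100 = 52
→ shifted left by 3 (mod 2^10) → 0110100000 = 416
0x3A7 = 1110100111
→ XOR → 1000000111 = 519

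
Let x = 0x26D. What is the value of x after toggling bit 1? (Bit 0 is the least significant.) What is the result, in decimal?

x = 01001101101
bit 1 is currently 0; toggle it via x ^ (1 << 1) = x ^ 2
→ 01001101111 = 623

623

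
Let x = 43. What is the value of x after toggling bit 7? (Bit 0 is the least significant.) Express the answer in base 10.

171

x = 00101011
bit 7 is currently 0; toggle it via x ^ (1 << 7) = x ^ 128
→ 10101011 = 171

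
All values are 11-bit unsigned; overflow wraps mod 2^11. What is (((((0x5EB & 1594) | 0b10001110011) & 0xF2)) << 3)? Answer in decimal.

912

0x5EB = 10111101011
1594 = 11000111010
→ & → 10000101010 = 1066
0b10001110011 = 10001110011
→ | → 10001111011 = 1147
0xF2 = 00011110010
→ & → 00001110010 = 114
→ << 3 (mod 2^11) → 01110010000 = 912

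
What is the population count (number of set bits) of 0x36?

4

0x36 = 110110
Count the 1s: 1 + 1 + 1 + 1 = 4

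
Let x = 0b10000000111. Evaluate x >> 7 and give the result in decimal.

x = 10000000111
shift right by 7 → 00000001000 = 8
(equivalently, floor(1031 / 128))

8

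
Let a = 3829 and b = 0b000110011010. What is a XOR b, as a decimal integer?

3951

3829 = 111011110101
b = 000110011010
XOR → 111101101111 = 3951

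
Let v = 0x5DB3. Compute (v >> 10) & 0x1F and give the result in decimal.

23

v = 101110110110011
Shift right by 10: 10111
Mask low 5 bits: 10111 = 23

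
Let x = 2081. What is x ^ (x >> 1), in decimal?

3121

x = 100000100001 = 2081
x>>1 = 010000010000
XOR  = 110000110001 = 3121
(x ^ (x >> 1) gives the standard binary-reflected Gray code of x.)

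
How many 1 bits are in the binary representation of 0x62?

0x62 = 1100010
Count the 1s: 1 + 1 + 1 = 3

3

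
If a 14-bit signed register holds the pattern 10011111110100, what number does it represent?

-6156

pattern = 10011111110100 (MSB is 1 ⇒ negative)
Invert: 01100000001011, add 1 → 01100000001100 = 6156, so the value is -6156.
(Equivalently: 10228 - 2^14 = 10228 - 16384 = -6156.)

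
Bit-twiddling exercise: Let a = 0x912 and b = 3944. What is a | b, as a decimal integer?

3962

0x912 = 100100010010
3944 = 111101101000
 OR → 111101111010 = 3962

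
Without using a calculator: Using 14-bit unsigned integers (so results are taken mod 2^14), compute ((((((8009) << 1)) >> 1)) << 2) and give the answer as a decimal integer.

8009 = 01111101001001
→ << 1 (mod 2^14) → 11111010010010 = 16018
→ >> 1 → 01111101001001 = 8009
→ << 2 (mod 2^14) → 11110100100100 = 15652

15652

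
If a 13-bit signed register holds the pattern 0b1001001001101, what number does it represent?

-3507

pattern = 1001001001101 (MSB is 1 ⇒ negative)
Invert: 0110110110010, add 1 → 0110110110011 = 3507, so the value is -3507.
(Equivalently: 4685 - 2^13 = 4685 - 8192 = -3507.)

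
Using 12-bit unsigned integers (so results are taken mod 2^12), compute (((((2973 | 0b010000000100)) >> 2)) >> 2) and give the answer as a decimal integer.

2973 = 101110011101
0b010000000100 = 010000000100
→ | → 111110011101 = 3997
→ >> 2 → 001111100111 = 999
→ >> 2 → 000011111001 = 249

249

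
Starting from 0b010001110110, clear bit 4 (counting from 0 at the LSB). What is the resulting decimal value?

x = 010001110110
bit 4 is currently 1; clear it via x & ~(1 << 4) = x & ~16
→ 010001100110 = 1126

1126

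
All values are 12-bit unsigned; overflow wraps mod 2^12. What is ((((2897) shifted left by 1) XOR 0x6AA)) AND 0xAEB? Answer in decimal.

2897 = 101101010001
→ shifted left by 1 (mod 2^12) → 011010100010 = 1698
0x6AA = 011010101010
→ XOR → 000000001000 = 8
0xAEB = 101011101011
→ AND → 000000001000 = 8

8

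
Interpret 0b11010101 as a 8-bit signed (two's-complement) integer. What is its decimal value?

pattern = 11010101 (MSB is 1 ⇒ negative)
Invert: 00101010, add 1 → 00101011 = 43, so the value is -43.
(Equivalently: 213 - 2^8 = 213 - 256 = -43.)

-43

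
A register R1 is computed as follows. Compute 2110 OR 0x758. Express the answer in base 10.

3966

2110 = 100000111110
0x758 = 011101011000
 OR → 111101111110 = 3966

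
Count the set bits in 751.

751 = 1011101111
Count the 1s: 1 + 1 + 1 + 1 + 1 + 1 + 1 + 1 = 8

8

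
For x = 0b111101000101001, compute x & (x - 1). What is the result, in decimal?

x = 111101000101001 = 31273
x - 1 = 111101000101000
AND   = 111101000101000 = 31272
(x & (x - 1) clears the lowest set bit of x.)

31272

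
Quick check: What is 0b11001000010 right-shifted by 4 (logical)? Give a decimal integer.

100

x = 11001000010
shift right by 4 → 00001100100 = 100
(equivalently, floor(1602 / 16))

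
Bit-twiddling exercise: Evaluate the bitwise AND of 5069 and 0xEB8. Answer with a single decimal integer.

5069 = 1001111001101
0xEB8 = 0111010111000
AND → 0001010001000 = 648

648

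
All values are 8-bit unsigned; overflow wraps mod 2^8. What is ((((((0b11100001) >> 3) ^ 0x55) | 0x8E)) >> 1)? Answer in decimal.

0b11100001 = 11100001
→ >> 3 → 00011100 = 28
0x55 = 01010101
→ ^ → 01001001 = 73
0x8E = 10001110
→ | → 11001111 = 207
→ >> 1 → 01100111 = 103

103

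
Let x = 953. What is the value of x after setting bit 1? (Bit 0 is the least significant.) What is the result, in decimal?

955

x = 1110111001
bit 1 is currently 0; set it via x | (1 << 1) = x | 2
→ 1110111011 = 955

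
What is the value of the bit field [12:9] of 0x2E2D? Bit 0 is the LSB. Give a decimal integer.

v = 10111000101101
Shift right by 9: 10111
Mask low 4 bits: 0111 = 7

7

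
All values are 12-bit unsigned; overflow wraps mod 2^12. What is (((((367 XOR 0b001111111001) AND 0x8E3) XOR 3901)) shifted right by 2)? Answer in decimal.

1007

367 = 000101101111
0b001111111001 = 001111111001
→ XOR → 001010010110 = 662
0x8E3 = 100011100011
→ AND → 000010000010 = 130
3901 = 111100111101
→ XOR → 111110111111 = 4031
→ shifted right by 2 → 001111101111 = 1007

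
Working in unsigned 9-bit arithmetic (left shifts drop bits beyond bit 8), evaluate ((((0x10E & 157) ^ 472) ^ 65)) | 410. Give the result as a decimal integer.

415

0x10E = 100001110
157 = 010011101
→ & → 000001100 = 12
472 = 111011000
→ ^ → 111010100 = 468
65 = 001000001
→ ^ → 110010101 = 405
410 = 110011010
→ | → 110011111 = 415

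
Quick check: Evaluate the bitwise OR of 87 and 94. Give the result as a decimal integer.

95

87 = 1010111
94 = 1011110
 OR → 1011111 = 95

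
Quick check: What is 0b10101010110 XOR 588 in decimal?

1818

a = 10101010110
588 = 01001001100
XOR → 11100011010 = 1818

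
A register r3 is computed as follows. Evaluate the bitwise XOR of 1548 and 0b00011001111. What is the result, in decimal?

1548 = 11000001100
b = 00011001111
XOR → 11011000011 = 1731

1731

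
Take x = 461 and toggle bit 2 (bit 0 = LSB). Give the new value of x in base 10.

457

x = 0111001101
bit 2 is currently 1; toggle it via x ^ (1 << 2) = x ^ 4
→ 0111001001 = 457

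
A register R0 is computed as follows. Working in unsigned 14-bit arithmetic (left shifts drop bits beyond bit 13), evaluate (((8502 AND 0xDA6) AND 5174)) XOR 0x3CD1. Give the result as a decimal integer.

8502 = 10000100110110
0xDA6 = 00110110100110
→ AND → 00000100100110 = 294
5174 = 01010000110110
→ AND → 00000000100110 = 38
0x3CD1 = 11110011010001
→ XOR → 11110011110111 = 15607

15607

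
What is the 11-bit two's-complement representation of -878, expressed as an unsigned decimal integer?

878 in 11 bits: 01101101110
Invert: 10010010001
Add 1:  10010010010 = 1170
(Check: 2^11 - 878 = 2048 - 878 = 1170.)

1170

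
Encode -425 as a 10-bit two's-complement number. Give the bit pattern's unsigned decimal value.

599

425 in 10 bits: 0110101001
Invert: 1001010110
Add 1:  1001010111 = 599
(Check: 2^10 - 425 = 1024 - 425 = 599.)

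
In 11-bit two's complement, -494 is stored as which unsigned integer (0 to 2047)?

494 in 11 bits: 00111101110
Invert: 11000010001
Add 1:  11000010010 = 1554
(Check: 2^11 - 494 = 2048 - 494 = 1554.)

1554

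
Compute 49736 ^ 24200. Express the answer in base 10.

49736 = 1100001001001000
24200 = 0101111010001000
XOR → 1001110011000000 = 40128

40128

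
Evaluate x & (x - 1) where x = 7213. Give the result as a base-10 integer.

7212

x = 1110000101101 = 7213
x - 1 = 1110000101100
AND   = 1110000101100 = 7212
(x & (x - 1) clears the lowest set bit of x.)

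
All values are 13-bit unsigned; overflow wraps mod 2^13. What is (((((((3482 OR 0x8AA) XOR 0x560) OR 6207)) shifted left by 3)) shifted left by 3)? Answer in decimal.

8128

3482 = 0110110011010
0x8AA = 0100010101010
→ OR → 0110110111010 = 3514
0x560 = 0010101100000
→ XOR → 0100011011010 = 2266
6207 = 1100000111111
→ OR → 1100011111111 = 6399
→ shifted left by 3 (mod 2^13) → 0011111111000 = 2040
→ shifted left by 3 (mod 2^13) → 1111111000000 = 8128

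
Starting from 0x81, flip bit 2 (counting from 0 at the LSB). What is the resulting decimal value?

x = 00010000001
bit 2 is currently 0; toggle it via x ^ (1 << 2) = x ^ 4
→ 00010000101 = 133

133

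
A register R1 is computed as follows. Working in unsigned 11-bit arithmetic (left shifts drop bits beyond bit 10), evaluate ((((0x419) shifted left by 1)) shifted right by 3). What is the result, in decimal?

0x419 = 10000011001
→ shifted left by 1 (mod 2^11) → 00000110010 = 50
→ shifted right by 3 → 00000000110 = 6

6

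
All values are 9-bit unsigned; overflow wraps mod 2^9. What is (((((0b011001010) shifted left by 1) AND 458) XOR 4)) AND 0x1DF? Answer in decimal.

388

0b011001010 = 011001010
→ shifted left by 1 (mod 2^9) → 110010100 = 404
458 = 111001010
→ AND → 110000000 = 384
4 = 000000100
→ XOR → 110000100 = 388
0x1DF = 111011111
→ AND → 110000100 = 388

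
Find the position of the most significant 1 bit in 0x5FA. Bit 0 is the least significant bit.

10

0x5FA = 10111111010
The topmost 1 is at position 10 (since 2^10 = 1024 ≤ 1530 < 2048).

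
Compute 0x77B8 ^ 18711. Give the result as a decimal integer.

16047

0x77B8 = 111011110111000
18711 = 100100100010111
XOR → 011111010101111 = 16047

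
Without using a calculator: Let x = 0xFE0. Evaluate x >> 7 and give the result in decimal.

0xFE0 = 111111100000
shift right by 7 → 000000011111 = 31
(equivalently, floor(4064 / 128))

31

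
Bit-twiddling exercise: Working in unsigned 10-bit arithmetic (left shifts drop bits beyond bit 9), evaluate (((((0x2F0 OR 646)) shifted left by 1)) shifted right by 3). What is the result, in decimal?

61

0x2F0 = 1011110000
646 = 1010000110
→ OR → 1011110110 = 758
→ shifted left by 1 (mod 2^10) → 0111101100 = 492
→ shifted right by 3 → 0000111101 = 61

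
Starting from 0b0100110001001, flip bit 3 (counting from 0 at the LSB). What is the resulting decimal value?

2433

x = 0100110001001
bit 3 is currently 1; toggle it via x ^ (1 << 3) = x ^ 8
→ 0100110000001 = 2433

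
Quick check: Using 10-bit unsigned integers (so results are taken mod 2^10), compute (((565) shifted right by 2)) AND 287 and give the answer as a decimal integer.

565 = 1000110101
→ shifted right by 2 → 0010001101 = 141
287 = 0100011111
→ AND → 0000001101 = 13

13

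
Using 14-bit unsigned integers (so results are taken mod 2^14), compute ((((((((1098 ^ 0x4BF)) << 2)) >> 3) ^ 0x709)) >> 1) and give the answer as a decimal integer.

953

1098 = 00010001001010
0x4BF = 00010010111111
→ ^ → 00000011110101 = 245
→ << 2 (mod 2^14) → 00001111010100 = 980
→ >> 3 → 00000001111010 = 122
0x709 = 00011100001001
→ ^ → 00011101110011 = 1907
→ >> 1 → 00001110111001 = 953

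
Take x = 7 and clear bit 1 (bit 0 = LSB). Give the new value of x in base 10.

5

x = 00000111
bit 1 is currently 1; clear it via x & ~(1 << 1) = x & ~2
→ 00000101 = 5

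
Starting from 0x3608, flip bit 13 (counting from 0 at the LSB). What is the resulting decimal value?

x = 11011000001000
bit 13 is currently 1; toggle it via x ^ (1 << 13) = x ^ 8192
→ 01011000001000 = 5640

5640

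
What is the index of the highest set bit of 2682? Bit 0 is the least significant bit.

2682 = 101001111010
The topmost 1 is at position 11 (since 2^11 = 2048 ≤ 2682 < 4096).

11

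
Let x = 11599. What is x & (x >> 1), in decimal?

x = 10110101001111 = 11599
x>>1 = 01011010100111
AND  = 00010000000111 = 1031
(x & (x >> 1) has a 1 wherever x has two consecutive 1 bits.)

1031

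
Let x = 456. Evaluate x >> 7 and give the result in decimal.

3

456 = 111001000
shift right by 7 → 000000011 = 3
(equivalently, floor(456 / 128))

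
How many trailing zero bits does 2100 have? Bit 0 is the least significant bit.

2100 = 100000110100
Trailing zeros: 2, so the lowest set bit is bit 2 (value 4).

2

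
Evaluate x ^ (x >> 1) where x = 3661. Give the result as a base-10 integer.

x = 111001001101 = 3661
x>>1 = 011100100110
XOR  = 100101101011 = 2411
(x ^ (x >> 1) gives the standard binary-reflected Gray code of x.)

2411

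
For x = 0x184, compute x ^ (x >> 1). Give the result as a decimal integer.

x = 110000100 = 388
x>>1 = 011000010
XOR  = 101000110 = 326
(x ^ (x >> 1) gives the standard binary-reflected Gray code of x.)

326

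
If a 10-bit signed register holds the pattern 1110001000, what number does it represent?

-120

pattern = 1110001000 (MSB is 1 ⇒ negative)
Invert: 0001110111, add 1 → 0001111000 = 120, so the value is -120.
(Equivalently: 904 - 2^10 = 904 - 1024 = -120.)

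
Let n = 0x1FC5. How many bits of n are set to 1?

9

0x1FC5 = 1111111000101
Count the 1s: 1 + 1 + 1 + 1 + 1 + 1 + 1 + 1 + 1 = 9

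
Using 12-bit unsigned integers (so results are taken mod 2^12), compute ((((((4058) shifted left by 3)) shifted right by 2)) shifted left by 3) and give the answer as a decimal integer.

4058 = 111111011010
→ shifted left by 3 (mod 2^12) → 111011010000 = 3792
→ shifted right by 2 → 001110110100 = 948
→ shifted left by 3 (mod 2^12) → 110110100000 = 3488

3488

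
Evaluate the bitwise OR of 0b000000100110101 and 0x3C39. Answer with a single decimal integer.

a = 00000100110101
0x3C39 = 11110000111001
 OR → 11110100111101 = 15677

15677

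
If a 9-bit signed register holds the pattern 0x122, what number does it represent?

pattern = 100100010 (MSB is 1 ⇒ negative)
Invert: 011011101, add 1 → 011011110 = 222, so the value is -222.
(Equivalently: 290 - 2^9 = 290 - 512 = -222.)

-222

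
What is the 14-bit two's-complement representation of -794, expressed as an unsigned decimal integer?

794 in 14 bits: 00001100011010
Invert: 11110011100101
Add 1:  11110011100110 = 15590
(Check: 2^14 - 794 = 16384 - 794 = 15590.)

15590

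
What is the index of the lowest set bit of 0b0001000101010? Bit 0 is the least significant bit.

1

0b0001000101010 = 1000101010
Trailing zeros: 1, so the lowest set bit is bit 1 (value 2).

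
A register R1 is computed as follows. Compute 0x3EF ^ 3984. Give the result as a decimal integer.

0x3EF = 001111101111
3984 = 111110010000
XOR → 110001111111 = 3199

3199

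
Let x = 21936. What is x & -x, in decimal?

16

x = 101010110110000 = 21936
-x (two's complement) = …010101001010000
AND   = 000000000010000 = 16
(x & -x isolates the lowest set bit of x.)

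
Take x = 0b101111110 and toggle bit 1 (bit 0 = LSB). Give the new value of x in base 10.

380

x = 101111110
bit 1 is currently 1; toggle it via x ^ (1 << 1) = x ^ 2
→ 101111100 = 380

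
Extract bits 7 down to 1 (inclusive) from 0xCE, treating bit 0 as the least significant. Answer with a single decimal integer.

v = 011001110
Shift right by 1: 01100111
Mask low 7 bits: 1100111 = 103

103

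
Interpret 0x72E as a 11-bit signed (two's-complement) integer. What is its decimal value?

-210

pattern = 11100101110 (MSB is 1 ⇒ negative)
Invert: 00011010001, add 1 → 00011010010 = 210, so the value is -210.
(Equivalently: 1838 - 2^11 = 1838 - 2048 = -210.)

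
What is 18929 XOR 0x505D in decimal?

18929 = 100100111110001
0x505D = 101000001011101
XOR → 001100110101100 = 6572

6572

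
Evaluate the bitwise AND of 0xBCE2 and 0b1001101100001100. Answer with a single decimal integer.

38912

0xBCE2 = 1011110011100010
b = 1001101100001100
AND → 1001100000000000 = 38912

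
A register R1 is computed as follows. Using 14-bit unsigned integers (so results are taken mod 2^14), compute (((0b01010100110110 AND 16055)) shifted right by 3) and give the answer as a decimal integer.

0b01010100110110 = 01010100110110
16055 = 11111010110111
→ AND → 01010000110110 = 5174
→ shifted right by 3 → 00001010000110 = 646

646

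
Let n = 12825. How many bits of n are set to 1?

12825 = 11001000011001
Count the 1s: 1 + 1 + 1 + 1 + 1 + 1 = 6

6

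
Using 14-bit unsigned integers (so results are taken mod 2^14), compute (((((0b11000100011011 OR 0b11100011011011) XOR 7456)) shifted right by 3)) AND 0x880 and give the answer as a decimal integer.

0b11000100011011 = 11000100011011
0b11100011011011 = 11100011011011
→ OR → 11100111011011 = 14811
7456 = 01110100100000
→ XOR → 10010011111011 = 9467
→ shifted right by 3 → 00010010011111 = 1183
0x880 = 00100010000000
→ AND → 00000010000000 = 128

128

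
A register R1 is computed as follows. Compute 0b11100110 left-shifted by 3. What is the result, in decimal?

x = 00011100110
shift left by 3 → 11100110000 = 1840
(equivalently, 230 × 2^3 = 230 × 8)

1840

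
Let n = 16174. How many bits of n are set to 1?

10

16174 = 11111100101110
Count the 1s: 1 + 1 + 1 + 1 + 1 + 1 + 1 + 1 + 1 + 1 = 10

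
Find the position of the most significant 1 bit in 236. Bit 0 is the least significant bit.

7

236 = 11101100
The topmost 1 is at position 7 (since 2^7 = 128 ≤ 236 < 256).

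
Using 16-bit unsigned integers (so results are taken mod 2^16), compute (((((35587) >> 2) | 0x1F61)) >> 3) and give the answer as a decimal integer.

35587 = 1000101100000011
→ >> 2 → 0010001011000000 = 8896
0x1F61 = 0001111101100001
→ | → 0011111111100001 = 16353
→ >> 3 → 0000011111111100 = 2044

2044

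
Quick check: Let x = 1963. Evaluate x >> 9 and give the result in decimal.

3

1963 = 11110101011
shift right by 9 → 00000000011 = 3
(equivalently, floor(1963 / 512))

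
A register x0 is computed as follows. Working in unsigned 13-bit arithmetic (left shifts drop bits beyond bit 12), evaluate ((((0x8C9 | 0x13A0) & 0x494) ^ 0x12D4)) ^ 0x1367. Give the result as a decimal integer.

307

0x8C9 = 0100011001001
0x13A0 = 1001110100000
→ | → 1101111101001 = 7145
0x494 = 0010010010100
→ & → 0000010000000 = 128
0x12D4 = 1001011010100
→ ^ → 1001001010100 = 4692
0x1367 = 1001101100111
→ ^ → 0000100110011 = 307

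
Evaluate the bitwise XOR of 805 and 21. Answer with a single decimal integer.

805 = 1100100101
21 = 0000010101
XOR → 1100110000 = 816

816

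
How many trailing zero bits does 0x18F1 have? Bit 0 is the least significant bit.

0x18F1 = 1100011110001
Trailing zeros: 0, so the lowest set bit is bit 0 (value 1).

0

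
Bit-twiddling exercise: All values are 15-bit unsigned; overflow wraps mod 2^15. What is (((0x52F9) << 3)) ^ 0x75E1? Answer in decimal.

0x52F9 = 101001011111001
→ << 3 (mod 2^15) → 001011111001000 = 6088
0x75E1 = 111010111100001
→ ^ → 110001000101001 = 25129

25129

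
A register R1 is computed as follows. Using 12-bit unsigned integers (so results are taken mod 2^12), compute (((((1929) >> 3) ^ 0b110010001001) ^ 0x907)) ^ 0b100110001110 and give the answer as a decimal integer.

1929 = 011110001001
→ >> 3 → 000011110001 = 241
0b110010001001 = 110010001001
→ ^ → 110001111000 = 3192
0x907 = 100100000111
→ ^ → 010101111111 = 1407
0b100110001110 = 100110001110
→ ^ → 110011110001 = 3313

3313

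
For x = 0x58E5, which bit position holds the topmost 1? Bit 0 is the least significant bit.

0x58E5 = 101100011100101
The topmost 1 is at position 14 (since 2^14 = 16384 ≤ 22757 < 32768).

14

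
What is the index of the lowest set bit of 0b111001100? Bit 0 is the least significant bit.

2

0b111001100 = 111001100
Trailing zeros: 2, so the lowest set bit is bit 2 (value 4).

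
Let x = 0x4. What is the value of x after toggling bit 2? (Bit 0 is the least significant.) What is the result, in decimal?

x = 0000000100
bit 2 is currently 1; toggle it via x ^ (1 << 2) = x ^ 4
→ 0000000000 = 0

0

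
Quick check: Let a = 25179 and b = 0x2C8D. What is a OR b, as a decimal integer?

28383

25179 = 110001001011011
0x2C8D = 010110010001101
 OR → 110111011011111 = 28383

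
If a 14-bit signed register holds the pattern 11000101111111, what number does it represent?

pattern = 11000101111111 (MSB is 1 ⇒ negative)
Invert: 00111010000000, add 1 → 00111010000001 = 3713, so the value is -3713.
(Equivalently: 12671 - 2^14 = 12671 - 16384 = -3713.)

-3713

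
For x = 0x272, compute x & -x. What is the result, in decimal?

2

x = 1001110010 = 626
-x (two's complement) = …0110001110
AND   = 0000000010 = 2
(x & -x isolates the lowest set bit of x.)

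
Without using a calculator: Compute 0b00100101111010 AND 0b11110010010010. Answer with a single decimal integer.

2066

a = 00100101111010
b = 11110010010010
AND → 00100000010010 = 2066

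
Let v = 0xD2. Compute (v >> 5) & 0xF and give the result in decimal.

v = 011010010
Shift right by 5: 0110
Mask low 4 bits: 0110 = 6

6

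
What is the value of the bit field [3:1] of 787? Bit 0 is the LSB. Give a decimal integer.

1

v = 01100010011
Shift right by 1: 0110001001
Mask low 3 bits: 001 = 1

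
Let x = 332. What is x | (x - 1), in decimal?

x = 101001100 = 332
x - 1 = 101001011
OR    = 101001111 = 335
(x | (x - 1) sets all bits below the lowest set bit.)

335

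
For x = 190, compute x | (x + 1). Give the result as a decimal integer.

x = 10111110 = 190
x + 1 = 10111111
OR    = 10111111 = 191
(x | (x + 1) sets the lowest cleared bit.)

191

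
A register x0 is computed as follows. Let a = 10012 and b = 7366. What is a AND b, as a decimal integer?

10012 = 10011100011100
7366 = 01110011000110
AND → 00010000000100 = 1028

1028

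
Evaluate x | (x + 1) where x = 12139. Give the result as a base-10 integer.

x = 10111101101011 = 12139
x + 1 = 10111101101100
OR    = 10111101101111 = 12143
(x | (x + 1) sets the lowest cleared bit.)

12143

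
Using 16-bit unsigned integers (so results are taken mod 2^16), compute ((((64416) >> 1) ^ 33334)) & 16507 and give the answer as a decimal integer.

64416 = 1111101110100000
→ >> 1 → 0111110111010000 = 32208
33334 = 1000001000110110
→ ^ → 1111111111100110 = 65510
16507 = 0100000001111011
→ & → 0100000001100010 = 16482

16482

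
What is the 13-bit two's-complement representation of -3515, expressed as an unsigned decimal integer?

3515 in 13 bits: 0110110111011
Invert: 1001001000100
Add 1:  1001001000101 = 4677
(Check: 2^13 - 3515 = 8192 - 3515 = 4677.)

4677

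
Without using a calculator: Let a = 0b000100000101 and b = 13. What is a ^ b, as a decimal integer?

a = 100000101
13 = 000001101
XOR → 100001000 = 264

264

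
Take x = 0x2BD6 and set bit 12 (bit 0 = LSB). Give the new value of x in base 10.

x = 10101111010110
bit 12 is currently 0; set it via x | (1 << 12) = x | 4096
→ 11101111010110 = 15318

15318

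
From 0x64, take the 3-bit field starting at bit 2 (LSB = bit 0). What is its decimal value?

v = 001100100
Shift right by 2: 0011001
Mask low 3 bits: 001 = 1

1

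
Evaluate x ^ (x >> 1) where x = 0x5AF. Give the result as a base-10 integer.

1912

x = 10110101111 = 1455
x>>1 = 01011010111
XOR  = 11101111000 = 1912
(x ^ (x >> 1) gives the standard binary-reflected Gray code of x.)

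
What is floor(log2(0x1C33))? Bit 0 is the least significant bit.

0x1C33 = 1110000110011
The topmost 1 is at position 12 (since 2^12 = 4096 ≤ 7219 < 8192).

12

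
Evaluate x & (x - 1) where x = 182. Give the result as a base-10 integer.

x = 10110110 = 182
x - 1 = 10110101
AND   = 10110100 = 180
(x & (x - 1) clears the lowest set bit of x.)

180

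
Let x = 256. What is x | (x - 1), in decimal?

x = 100000000 = 256
x - 1 = 011111111
OR    = 111111111 = 511
(x | (x - 1) sets all bits below the lowest set bit.)

511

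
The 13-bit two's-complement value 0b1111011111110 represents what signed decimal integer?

-258

pattern = 1111011111110 (MSB is 1 ⇒ negative)
Invert: 0000100000001, add 1 → 0000100000010 = 258, so the value is -258.
(Equivalently: 7934 - 2^13 = 7934 - 8192 = -258.)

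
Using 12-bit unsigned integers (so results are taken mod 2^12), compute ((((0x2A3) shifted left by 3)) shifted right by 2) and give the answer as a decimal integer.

326

0x2A3 = 001010100011
→ shifted left by 3 (mod 2^12) → 010100011000 = 1304
→ shifted right by 2 → 000101000110 = 326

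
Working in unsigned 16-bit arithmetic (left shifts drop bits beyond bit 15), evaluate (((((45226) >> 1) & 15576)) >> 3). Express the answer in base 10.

45226 = 1011000010101010
→ >> 1 → 0101100001010101 = 22613
15576 = 0011110011011000
→ & → 0001100001010000 = 6224
→ >> 3 → 0000001100001010 = 778

778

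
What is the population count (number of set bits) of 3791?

9

3791 = 111011001111
Count the 1s: 1 + 1 + 1 + 1 + 1 + 1 + 1 + 1 + 1 = 9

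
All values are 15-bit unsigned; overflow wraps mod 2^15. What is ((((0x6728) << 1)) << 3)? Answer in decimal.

29312

0x6728 = 110011100101000
→ << 1 (mod 2^15) → 100111001010000 = 20048
→ << 3 (mod 2^15) → 111001010000000 = 29312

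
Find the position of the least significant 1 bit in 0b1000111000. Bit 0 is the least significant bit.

0b1000111000 = 1000111000
Trailing zeros: 3, so the lowest set bit is bit 3 (value 8).

3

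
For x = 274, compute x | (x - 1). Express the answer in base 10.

x = 100010010 = 274
x - 1 = 100010001
OR    = 100010011 = 275
(x | (x - 1) sets all bits below the lowest set bit.)

275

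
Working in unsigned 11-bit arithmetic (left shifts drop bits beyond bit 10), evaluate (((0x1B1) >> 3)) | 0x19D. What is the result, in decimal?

0x1B1 = 00110110001
→ >> 3 → 00000110110 = 54
0x19D = 00110011101
→ | → 00110111111 = 447

447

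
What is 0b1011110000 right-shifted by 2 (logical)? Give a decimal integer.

x = 1011110000
shift right by 2 → 0010111100 = 188
(equivalently, floor(752 / 4))

188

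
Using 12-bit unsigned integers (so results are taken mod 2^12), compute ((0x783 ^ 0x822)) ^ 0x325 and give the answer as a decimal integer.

3204

0x783 = 011110000011
0x822 = 100000100010
→ ^ → 111110100001 = 4001
0x325 = 001100100101
→ ^ → 110010000100 = 3204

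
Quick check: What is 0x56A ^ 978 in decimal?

0x56A = 10101101010
978 = 01111010010
XOR → 11010111000 = 1720

1720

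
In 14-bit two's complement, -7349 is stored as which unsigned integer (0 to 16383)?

7349 in 14 bits: 01110010110101
Invert: 10001101001010
Add 1:  10001101001011 = 9035
(Check: 2^14 - 7349 = 16384 - 7349 = 9035.)

9035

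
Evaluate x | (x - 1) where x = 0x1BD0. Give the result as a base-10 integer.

x = 1101111010000 = 7120
x - 1 = 1101111001111
OR    = 1101111011111 = 7135
(x | (x - 1) sets all bits below the lowest set bit.)

7135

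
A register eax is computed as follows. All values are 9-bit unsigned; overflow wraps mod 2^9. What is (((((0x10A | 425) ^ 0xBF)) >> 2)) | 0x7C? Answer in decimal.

125

0x10A = 100001010
425 = 110101001
→ | → 110101011 = 427
0xBF = 010111111
→ ^ → 100010100 = 276
→ >> 2 → 001000101 = 69
0x7C = 001111100
→ | → 001111101 = 125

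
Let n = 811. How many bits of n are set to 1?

6

811 = 1100101011
Count the 1s: 1 + 1 + 1 + 1 + 1 + 1 = 6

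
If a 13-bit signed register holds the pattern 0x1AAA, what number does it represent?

pattern = 1101010101010 (MSB is 1 ⇒ negative)
Invert: 0010101010101, add 1 → 0010101010110 = 1366, so the value is -1366.
(Equivalently: 6826 - 2^13 = 6826 - 8192 = -1366.)

-1366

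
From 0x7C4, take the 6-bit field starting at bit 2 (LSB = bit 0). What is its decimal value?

49

v = 011111000100
Shift right by 2: 0111110001
Mask low 6 bits: 110001 = 49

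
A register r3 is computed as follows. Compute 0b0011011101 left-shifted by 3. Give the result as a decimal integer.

x = 00011011101
shift left by 3 → 11011101000 = 1768
(equivalently, 221 × 2^3 = 221 × 8)

1768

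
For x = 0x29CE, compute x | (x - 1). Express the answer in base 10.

x = 10100111001110 = 10702
x - 1 = 10100111001101
OR    = 10100111001111 = 10703
(x | (x - 1) sets all bits below the lowest set bit.)

10703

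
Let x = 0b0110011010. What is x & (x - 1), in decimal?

408

x = 110011010 = 410
x - 1 = 110011001
AND   = 110011000 = 408
(x & (x - 1) clears the lowest set bit of x.)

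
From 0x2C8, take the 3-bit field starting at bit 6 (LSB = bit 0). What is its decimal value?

v = 001011001000
Shift right by 6: 001011
Mask low 3 bits: 011 = 3

3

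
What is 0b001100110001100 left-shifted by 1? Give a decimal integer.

13080

x = 01100110001100
shift left by 1 → 11001100011000 = 13080
(equivalently, 6540 × 2^1 = 6540 × 2)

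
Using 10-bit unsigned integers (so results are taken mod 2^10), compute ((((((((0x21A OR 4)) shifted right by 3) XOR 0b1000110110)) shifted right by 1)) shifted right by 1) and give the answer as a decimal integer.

157

0x21A = 1000011010
4 = 0000000100
→ OR → 1000011110 = 542
→ shifted right by 3 → 0001000011 = 67
0b1000110110 = 1000110110
→ XOR → 1001110101 = 629
→ shifted right by 1 → 0100111010 = 314
→ shifted right by 1 → 0010011101 = 157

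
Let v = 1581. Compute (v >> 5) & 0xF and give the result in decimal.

1

v = 11000101101
Shift right by 5: 110001
Mask low 4 bits: 0001 = 1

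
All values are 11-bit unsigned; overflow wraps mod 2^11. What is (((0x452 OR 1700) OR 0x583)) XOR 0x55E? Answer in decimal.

0x452 = 10001010010
1700 = 11010100100
→ OR → 11011110110 = 1782
0x583 = 10110000011
→ OR → 11111110111 = 2039
0x55E = 10101011110
→ XOR → 01010101001 = 681

681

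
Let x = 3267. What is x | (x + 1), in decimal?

3271

x = 110011000011 = 3267
x + 1 = 110011000100
OR    = 110011000111 = 3271
(x | (x + 1) sets the lowest cleared bit.)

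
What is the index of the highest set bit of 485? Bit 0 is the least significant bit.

485 = 111100101
The topmost 1 is at position 8 (since 2^8 = 256 ≤ 485 < 512).

8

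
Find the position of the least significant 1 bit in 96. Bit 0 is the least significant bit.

96 = 1100000
Trailing zeros: 5, so the lowest set bit is bit 5 (value 32).

5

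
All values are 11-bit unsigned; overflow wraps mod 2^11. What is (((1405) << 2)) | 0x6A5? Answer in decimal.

2037

1405 = 10101111101
→ << 2 (mod 2^11) → 10111110100 = 1524
0x6A5 = 11010100101
→ | → 11111110101 = 2037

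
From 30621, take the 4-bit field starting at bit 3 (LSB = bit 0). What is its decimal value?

v = 111011110011101
Shift right by 3: 111011110011
Mask low 4 bits: 0011 = 3

3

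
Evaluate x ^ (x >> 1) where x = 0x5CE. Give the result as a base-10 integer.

x = 10111001110 = 1486
x>>1 = 01011100111
XOR  = 11100101001 = 1833
(x ^ (x >> 1) gives the standard binary-reflected Gray code of x.)

1833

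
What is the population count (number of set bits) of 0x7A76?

0x7A76 = 111101001110110
Count the 1s: 1 + 1 + 1 + 1 + 1 + 1 + 1 + 1 + 1 + 1 = 10

10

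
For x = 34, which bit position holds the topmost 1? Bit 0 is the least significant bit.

34 = 100010
The topmost 1 is at position 5 (since 2^5 = 32 ≤ 34 < 64).

5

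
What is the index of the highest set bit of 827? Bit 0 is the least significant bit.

827 = 1100111011
The topmost 1 is at position 9 (since 2^9 = 512 ≤ 827 < 1024).

9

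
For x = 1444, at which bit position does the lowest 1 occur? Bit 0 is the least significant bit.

2

1444 = 10110100100
Trailing zeros: 2, so the lowest set bit is bit 2 (value 4).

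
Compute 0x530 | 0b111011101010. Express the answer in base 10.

0x530 = 010100110000
b = 111011101010
 OR → 111111111010 = 4090

4090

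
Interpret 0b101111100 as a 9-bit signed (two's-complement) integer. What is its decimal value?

-132

pattern = 101111100 (MSB is 1 ⇒ negative)
Invert: 010000011, add 1 → 010000100 = 132, so the value is -132.
(Equivalently: 380 - 2^9 = 380 - 512 = -132.)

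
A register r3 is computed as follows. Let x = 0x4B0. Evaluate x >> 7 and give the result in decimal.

0x4B0 = 10010110000
shift right by 7 → 00000001001 = 9
(equivalently, floor(1200 / 128))

9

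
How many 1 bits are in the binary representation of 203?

5

203 = 11001011
Count the 1s: 1 + 1 + 1 + 1 + 1 = 5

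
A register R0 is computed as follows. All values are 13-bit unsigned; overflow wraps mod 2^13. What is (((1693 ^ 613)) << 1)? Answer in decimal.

1693 = 0011010011101
613 = 0001001100101
→ ^ → 0010011111000 = 1272
→ << 1 (mod 2^13) → 0100111110000 = 2544

2544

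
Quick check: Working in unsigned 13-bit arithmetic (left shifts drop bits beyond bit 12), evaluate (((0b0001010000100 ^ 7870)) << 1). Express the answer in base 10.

6260

0b0001010000100 = 0001010000100
7870 = 1111010111110
→ ^ → 1110000111010 = 7226
→ << 1 (mod 2^13) → 1100001110100 = 6260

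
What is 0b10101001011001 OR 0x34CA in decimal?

16091

a = 10101001011001
0x34CA = 11010011001010
 OR → 11111011011011 = 16091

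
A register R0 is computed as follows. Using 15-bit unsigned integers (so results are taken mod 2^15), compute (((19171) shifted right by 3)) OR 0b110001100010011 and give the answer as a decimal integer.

19171 = 100101011100011
→ shifted right by 3 → 000100101011100 = 2396
0b110001100010011 = 110001100010011
→ OR → 110101101011111 = 27487

27487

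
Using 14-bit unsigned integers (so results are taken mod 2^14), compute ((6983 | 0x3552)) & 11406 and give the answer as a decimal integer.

6983 = 01101101000111
0x3552 = 11010101010010
→ | → 11111101010111 = 16215
11406 = 10110010001110
→ & → 10110000000110 = 11270

11270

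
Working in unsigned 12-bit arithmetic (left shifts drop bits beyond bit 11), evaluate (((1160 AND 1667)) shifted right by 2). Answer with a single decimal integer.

1160 = 010010001000
1667 = 011010000011
→ AND → 010010000000 = 1152
→ shifted right by 2 → 000100100000 = 288

288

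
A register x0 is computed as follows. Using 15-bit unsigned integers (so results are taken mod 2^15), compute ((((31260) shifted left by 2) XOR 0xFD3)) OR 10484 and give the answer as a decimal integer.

28663

31260 = 111101000011100
→ shifted left by 2 (mod 2^15) → 110100001110000 = 26736
0xFD3 = 000111111010011
→ XOR → 110011110100011 = 26531
10484 = 010100011110100
→ OR → 110111111110111 = 28663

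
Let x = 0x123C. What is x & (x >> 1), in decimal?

28

x = 1001000111100 = 4668
x>>1 = 0100100011110
AND  = 0000000011100 = 28
(x & (x >> 1) has a 1 wherever x has two consecutive 1 bits.)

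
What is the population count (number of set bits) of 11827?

8

11827 = 10111000110011
Count the 1s: 1 + 1 + 1 + 1 + 1 + 1 + 1 + 1 = 8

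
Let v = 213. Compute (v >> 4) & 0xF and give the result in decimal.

v = 11010101
Shift right by 4: 1101
Mask low 4 bits: 1101 = 13

13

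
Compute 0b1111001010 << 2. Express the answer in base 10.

3880

x = 001111001010
shift left by 2 → 111100101000 = 3880
(equivalently, 970 × 2^2 = 970 × 4)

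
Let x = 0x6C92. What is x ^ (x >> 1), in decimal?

23259

x = 110110010010010 = 27794
x>>1 = 011011001001001
XOR  = 101101011011011 = 23259
(x ^ (x >> 1) gives the standard binary-reflected Gray code of x.)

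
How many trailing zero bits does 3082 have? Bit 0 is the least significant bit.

1

3082 = 110000001010
Trailing zeros: 1, so the lowest set bit is bit 1 (value 2).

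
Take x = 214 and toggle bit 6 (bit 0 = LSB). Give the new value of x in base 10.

150

x = 0011010110
bit 6 is currently 1; toggle it via x ^ (1 << 6) = x ^ 64
→ 0010010110 = 150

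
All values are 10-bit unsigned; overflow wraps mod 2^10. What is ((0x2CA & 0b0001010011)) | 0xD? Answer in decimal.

79

0x2CA = 1011001010
0b0001010011 = 0001010011
→ & → 0001000010 = 66
0xD = 0000001101
→ | → 0001001111 = 79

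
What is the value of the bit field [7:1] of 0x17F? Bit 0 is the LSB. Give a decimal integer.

63

v = 101111111
Shift right by 1: 10111111
Mask low 7 bits: 0111111 = 63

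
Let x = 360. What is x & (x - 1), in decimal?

352

x = 101101000 = 360
x - 1 = 101100111
AND   = 101100000 = 352
(x & (x - 1) clears the lowest set bit of x.)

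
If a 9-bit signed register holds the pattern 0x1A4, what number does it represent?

-92

pattern = 110100100 (MSB is 1 ⇒ negative)
Invert: 001011011, add 1 → 001011100 = 92, so the value is -92.
(Equivalently: 420 - 2^9 = 420 - 512 = -92.)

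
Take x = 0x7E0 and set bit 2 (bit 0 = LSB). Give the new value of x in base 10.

x = 011111100000
bit 2 is currently 0; set it via x | (1 << 2) = x | 4
→ 011111100100 = 2020

2020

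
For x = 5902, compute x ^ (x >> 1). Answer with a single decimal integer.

7305

x = 1011100001110 = 5902
x>>1 = 0101110000111
XOR  = 1110010001001 = 7305
(x ^ (x >> 1) gives the standard binary-reflected Gray code of x.)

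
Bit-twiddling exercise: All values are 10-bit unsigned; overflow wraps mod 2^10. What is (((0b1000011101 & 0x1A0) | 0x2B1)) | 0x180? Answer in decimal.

0b1000011101 = 1000011101
0x1A0 = 0110100000
→ & → 0000000000 = 0
0x2B1 = 1010110001
→ | → 1010110001 = 689
0x180 = 0110000000
→ | → 1110110001 = 945

945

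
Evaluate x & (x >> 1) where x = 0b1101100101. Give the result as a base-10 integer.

288

x = 1101100101 = 869
x>>1 = 0110110010
AND  = 0100100000 = 288
(x & (x >> 1) has a 1 wherever x has two consecutive 1 bits.)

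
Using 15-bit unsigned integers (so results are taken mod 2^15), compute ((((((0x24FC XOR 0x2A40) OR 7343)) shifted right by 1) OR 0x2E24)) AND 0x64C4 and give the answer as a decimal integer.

9284

0x24FC = 010010011111100
0x2A40 = 010101001000000
→ XOR → 000111010111100 = 3772
7343 = 001110010101111
→ OR → 001111010111111 = 7871
→ shifted right by 1 → 000111101011111 = 3935
0x2E24 = 010111000100100
→ OR → 010111101111111 = 12159
0x64C4 = 110010011000100
→ AND → 010010001000100 = 9284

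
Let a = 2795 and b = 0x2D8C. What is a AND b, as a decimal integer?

2184

2795 = 00101011101011
0x2D8C = 10110110001100
AND → 00100010001000 = 2184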